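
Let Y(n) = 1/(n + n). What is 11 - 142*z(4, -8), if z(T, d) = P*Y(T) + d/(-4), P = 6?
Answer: -759/2 ≈ -379.50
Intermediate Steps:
Y(n) = 1/(2*n)
z(T, d) = 3/T - d/4 (z(T, d) = 6*(1/(2*T)) + d/(-4) = 3/T + d*(-1/4) = 3/T - d/4)
11 - 142*z(4, -8) = 11 - 142*(3/4 - 1/4*(-8)) = 11 - 142*(3*(1/4) + 2) = 11 - 142*(3/4 + 2) = 11 - 142*11/4 = 11 - 781/2 = -759/2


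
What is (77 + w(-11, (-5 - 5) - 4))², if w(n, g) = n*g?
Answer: 53361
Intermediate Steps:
w(n, g) = g*n
(77 + w(-11, (-5 - 5) - 4))² = (77 + ((-5 - 5) - 4)*(-11))² = (77 + (-10 - 4)*(-11))² = (77 - 14*(-11))² = (77 + 154)² = 231² = 53361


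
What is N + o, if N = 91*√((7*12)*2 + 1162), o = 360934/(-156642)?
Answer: -180467/78321 + 91*√1330 ≈ 3316.4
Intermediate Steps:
o = -180467/78321 (o = 360934*(-1/156642) = -180467/78321 ≈ -2.3042)
N = 91*√1330 (N = 91*√(84*2 + 1162) = 91*√(168 + 1162) = 91*√1330 ≈ 3318.7)
N + o = 91*√1330 - 180467/78321 = -180467/78321 + 91*√1330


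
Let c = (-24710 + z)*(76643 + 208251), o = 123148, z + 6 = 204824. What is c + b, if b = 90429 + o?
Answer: 51311902129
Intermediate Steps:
z = 204818 (z = -6 + 204824 = 204818)
c = 51311688552 (c = (-24710 + 204818)*(76643 + 208251) = 180108*284894 = 51311688552)
b = 213577 (b = 90429 + 123148 = 213577)
c + b = 51311688552 + 213577 = 51311902129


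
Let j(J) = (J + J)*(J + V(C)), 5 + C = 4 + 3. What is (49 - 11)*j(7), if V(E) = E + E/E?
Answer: 5320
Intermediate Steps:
C = 2 (C = -5 + (4 + 3) = -5 + 7 = 2)
V(E) = 1 + E (V(E) = E + 1 = 1 + E)
j(J) = 2*J*(3 + J) (j(J) = (J + J)*(J + (1 + 2)) = (2*J)*(J + 3) = (2*J)*(3 + J) = 2*J*(3 + J))
(49 - 11)*j(7) = (49 - 11)*(2*7*(3 + 7)) = 38*(2*7*10) = 38*140 = 5320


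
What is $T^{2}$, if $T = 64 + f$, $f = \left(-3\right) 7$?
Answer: $1849$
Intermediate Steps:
$f = -21$
$T = 43$ ($T = 64 - 21 = 43$)
$T^{2} = 43^{2} = 1849$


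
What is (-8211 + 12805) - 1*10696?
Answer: -6102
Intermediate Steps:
(-8211 + 12805) - 1*10696 = 4594 - 10696 = -6102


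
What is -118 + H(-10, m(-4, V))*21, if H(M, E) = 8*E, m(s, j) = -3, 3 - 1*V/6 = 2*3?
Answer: -622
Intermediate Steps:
V = -18 (V = 18 - 12*3 = 18 - 6*6 = 18 - 36 = -18)
-118 + H(-10, m(-4, V))*21 = -118 + (8*(-3))*21 = -118 - 24*21 = -118 - 504 = -622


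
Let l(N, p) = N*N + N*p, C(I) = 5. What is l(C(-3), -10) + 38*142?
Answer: 5371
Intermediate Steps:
l(N, p) = N² + N*p
l(C(-3), -10) + 38*142 = 5*(5 - 10) + 38*142 = 5*(-5) + 5396 = -25 + 5396 = 5371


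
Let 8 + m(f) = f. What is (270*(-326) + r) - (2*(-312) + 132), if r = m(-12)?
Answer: -87548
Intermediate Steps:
m(f) = -8 + f
r = -20 (r = -8 - 12 = -20)
(270*(-326) + r) - (2*(-312) + 132) = (270*(-326) - 20) - (2*(-312) + 132) = (-88020 - 20) - (-624 + 132) = -88040 - 1*(-492) = -88040 + 492 = -87548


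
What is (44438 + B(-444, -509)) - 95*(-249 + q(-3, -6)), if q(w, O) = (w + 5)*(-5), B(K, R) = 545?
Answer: 69588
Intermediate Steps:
q(w, O) = -25 - 5*w (q(w, O) = (5 + w)*(-5) = -25 - 5*w)
(44438 + B(-444, -509)) - 95*(-249 + q(-3, -6)) = (44438 + 545) - 95*(-249 + (-25 - 5*(-3))) = 44983 - 95*(-249 + (-25 + 15)) = 44983 - 95*(-249 - 10) = 44983 - 95*(-259) = 44983 + 24605 = 69588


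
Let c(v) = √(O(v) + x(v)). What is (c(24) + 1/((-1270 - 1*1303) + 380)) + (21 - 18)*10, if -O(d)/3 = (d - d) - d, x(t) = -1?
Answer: 65789/2193 + √71 ≈ 38.426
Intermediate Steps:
O(d) = 3*d (O(d) = -3*((d - d) - d) = -3*(0 - d) = -(-3)*d = 3*d)
c(v) = √(-1 + 3*v) (c(v) = √(3*v - 1) = √(-1 + 3*v))
(c(24) + 1/((-1270 - 1*1303) + 380)) + (21 - 18)*10 = (√(-1 + 3*24) + 1/((-1270 - 1*1303) + 380)) + (21 - 18)*10 = (√(-1 + 72) + 1/((-1270 - 1303) + 380)) + 3*10 = (√71 + 1/(-2573 + 380)) + 30 = (√71 + 1/(-2193)) + 30 = (√71 - 1/2193) + 30 = (-1/2193 + √71) + 30 = 65789/2193 + √71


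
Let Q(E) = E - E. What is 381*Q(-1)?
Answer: 0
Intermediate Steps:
Q(E) = 0
381*Q(-1) = 381*0 = 0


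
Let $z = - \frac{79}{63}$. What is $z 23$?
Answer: $- \frac{1817}{63} \approx -28.841$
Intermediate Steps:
$z = - \frac{79}{63}$ ($z = \left(-79\right) \frac{1}{63} = - \frac{79}{63} \approx -1.254$)
$z 23 = \left(- \frac{79}{63}\right) 23 = - \frac{1817}{63}$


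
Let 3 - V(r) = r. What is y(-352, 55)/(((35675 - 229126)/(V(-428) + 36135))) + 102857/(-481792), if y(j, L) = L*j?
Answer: 341049215636413/93203144192 ≈ 3659.2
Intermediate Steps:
V(r) = 3 - r
y(-352, 55)/(((35675 - 229126)/(V(-428) + 36135))) + 102857/(-481792) = (55*(-352))/(((35675 - 229126)/((3 - 1*(-428)) + 36135))) + 102857/(-481792) = -19360/((-193451/((3 + 428) + 36135))) + 102857*(-1/481792) = -19360/((-193451/(431 + 36135))) - 102857/481792 = -19360/((-193451/36566)) - 102857/481792 = -19360/((-193451*1/36566)) - 102857/481792 = -19360/(-193451/36566) - 102857/481792 = -19360*(-36566/193451) - 102857/481792 = 707917760/193451 - 102857/481792 = 341049215636413/93203144192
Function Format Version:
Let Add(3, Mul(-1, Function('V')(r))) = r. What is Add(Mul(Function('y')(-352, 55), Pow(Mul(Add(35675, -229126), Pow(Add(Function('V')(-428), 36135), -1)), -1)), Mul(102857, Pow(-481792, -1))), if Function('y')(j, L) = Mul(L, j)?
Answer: Rational(341049215636413, 93203144192) ≈ 3659.2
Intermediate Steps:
Function('V')(r) = Add(3, Mul(-1, r))
Add(Mul(Function('y')(-352, 55), Pow(Mul(Add(35675, -229126), Pow(Add(Function('V')(-428), 36135), -1)), -1)), Mul(102857, Pow(-481792, -1))) = Add(Mul(Mul(55, -352), Pow(Mul(Add(35675, -229126), Pow(Add(Add(3, Mul(-1, -428)), 36135), -1)), -1)), Mul(102857, Pow(-481792, -1))) = Add(Mul(-19360, Pow(Mul(-193451, Pow(Add(Add(3, 428), 36135), -1)), -1)), Mul(102857, Rational(-1, 481792))) = Add(Mul(-19360, Pow(Mul(-193451, Pow(Add(431, 36135), -1)), -1)), Rational(-102857, 481792)) = Add(Mul(-19360, Pow(Mul(-193451, Pow(36566, -1)), -1)), Rational(-102857, 481792)) = Add(Mul(-19360, Pow(Mul(-193451, Rational(1, 36566)), -1)), Rational(-102857, 481792)) = Add(Mul(-19360, Pow(Rational(-193451, 36566), -1)), Rational(-102857, 481792)) = Add(Mul(-19360, Rational(-36566, 193451)), Rational(-102857, 481792)) = Add(Rational(707917760, 193451), Rational(-102857, 481792)) = Rational(341049215636413, 93203144192)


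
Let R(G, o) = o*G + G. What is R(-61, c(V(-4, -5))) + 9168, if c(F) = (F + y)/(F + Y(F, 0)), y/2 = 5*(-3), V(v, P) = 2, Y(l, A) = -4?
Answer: 8253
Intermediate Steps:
y = -30 (y = 2*(5*(-3)) = 2*(-15) = -30)
c(F) = (-30 + F)/(-4 + F) (c(F) = (F - 30)/(F - 4) = (-30 + F)/(-4 + F))
R(G, o) = G + G*o (R(G, o) = G*o + G = G + G*o)
R(-61, c(V(-4, -5))) + 9168 = -61*(1 + (-30 + 2)/(-4 + 2)) + 9168 = -61*(1 - 28/(-2)) + 9168 = -61*(1 - ½*(-28)) + 9168 = -61*(1 + 14) + 9168 = -61*15 + 9168 = -915 + 9168 = 8253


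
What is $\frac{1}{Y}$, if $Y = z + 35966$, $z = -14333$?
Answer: $\frac{1}{21633} \approx 4.6226 \cdot 10^{-5}$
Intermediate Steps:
$Y = 21633$ ($Y = -14333 + 35966 = 21633$)
$\frac{1}{Y} = \frac{1}{21633}$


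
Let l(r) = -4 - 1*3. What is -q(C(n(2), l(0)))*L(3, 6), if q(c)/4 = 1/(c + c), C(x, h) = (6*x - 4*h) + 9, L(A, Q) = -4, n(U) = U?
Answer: 8/49 ≈ 0.16327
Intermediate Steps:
l(r) = -7 (l(r) = -4 - 3 = -7)
C(x, h) = 9 - 4*h + 6*x (C(x, h) = (-4*h + 6*x) + 9 = 9 - 4*h + 6*x)
q(c) = 2/c (q(c) = 4/(c + c) = 4/((2*c)) = 4*(1/(2*c)) = 2/c)
-q(C(n(2), l(0)))*L(3, 6) = -2/(9 - 4*(-7) + 6*2)*(-4) = -2/(9 + 28 + 12)*(-4) = -2/49*(-4) = -2*(1/49)*(-4) = -2*(-4)/49 = -1*(-8/49) = 8/49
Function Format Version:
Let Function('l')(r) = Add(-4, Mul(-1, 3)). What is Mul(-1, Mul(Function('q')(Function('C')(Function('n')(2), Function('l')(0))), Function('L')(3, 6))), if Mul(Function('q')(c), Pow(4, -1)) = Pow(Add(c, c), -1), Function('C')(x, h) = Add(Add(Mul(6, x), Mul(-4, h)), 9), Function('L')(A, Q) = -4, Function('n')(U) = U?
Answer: Rational(8, 49) ≈ 0.16327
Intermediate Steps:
Function('l')(r) = -7 (Function('l')(r) = Add(-4, -3) = -7)
Function('C')(x, h) = Add(9, Mul(-4, h), Mul(6, x)) (Function('C')(x, h) = Add(Add(Mul(-4, h), Mul(6, x)), 9) = Add(9, Mul(-4, h), Mul(6, x)))
Function('q')(c) = Mul(2, Pow(c, -1)) (Function('q')(c) = Mul(4, Pow(Add(c, c), -1)) = Mul(4, Pow(Mul(2, c), -1)) = Mul(4, Mul(Rational(1, 2), Pow(c, -1))) = Mul(2, Pow(c, -1)))
Mul(-1, Mul(Function('q')(Function('C')(Function('n')(2), Function('l')(0))), Function('L')(3, 6))) = Mul(-1, Mul(Mul(2, Pow(Add(9, Mul(-4, -7), Mul(6, 2)), -1)), -4)) = Mul(-1, Mul(Mul(2, Pow(Add(9, 28, 12), -1)), -4)) = Mul(-1, Mul(Mul(2, Pow(49, -1)), -4)) = Mul(-1, Mul(Mul(2, Rational(1, 49)), -4)) = Mul(-1, Mul(Rational(2, 49), -4)) = Mul(-1, Rational(-8, 49)) = Rational(8, 49)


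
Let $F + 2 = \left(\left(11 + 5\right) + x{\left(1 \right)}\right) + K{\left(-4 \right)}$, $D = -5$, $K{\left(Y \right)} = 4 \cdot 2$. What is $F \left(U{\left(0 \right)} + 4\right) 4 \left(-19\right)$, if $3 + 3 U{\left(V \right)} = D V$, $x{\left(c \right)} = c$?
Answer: $-5244$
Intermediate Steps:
$K{\left(Y \right)} = 8$
$F = 23$ ($F = -2 + \left(\left(\left(11 + 5\right) + 1\right) + 8\right) = -2 + \left(\left(16 + 1\right) + 8\right) = -2 + \left(17 + 8\right) = -2 + 25 = 23$)
$U{\left(V \right)} = -1 - \frac{5 V}{3}$ ($U{\left(V \right)} = -1 + \frac{\left(-5\right) V}{3} = -1 - \frac{5 V}{3}$)
$F \left(U{\left(0 \right)} + 4\right) 4 \left(-19\right) = 23 \left(\left(-1 - 0\right) + 4\right) 4 \left(-19\right) = 23 \left(\left(-1 + 0\right) + 4\right) 4 \left(-19\right) = 23 \left(-1 + 4\right) 4 \left(-19\right) = 23 \cdot 3 \cdot 4 \left(-19\right) = 23 \cdot 12 \left(-19\right) = 276 \left(-19\right) = -5244$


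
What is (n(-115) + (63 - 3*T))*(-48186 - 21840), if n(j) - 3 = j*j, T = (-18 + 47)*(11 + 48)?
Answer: -571272108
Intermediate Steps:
T = 1711 (T = 29*59 = 1711)
n(j) = 3 + j² (n(j) = 3 + j*j = 3 + j²)
(n(-115) + (63 - 3*T))*(-48186 - 21840) = ((3 + (-115)²) + (63 - 3*1711))*(-48186 - 21840) = ((3 + 13225) + (63 - 5133))*(-70026) = (13228 - 5070)*(-70026) = 8158*(-70026) = -571272108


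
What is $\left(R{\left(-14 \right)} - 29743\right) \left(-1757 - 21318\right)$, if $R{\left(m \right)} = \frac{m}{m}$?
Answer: $686296650$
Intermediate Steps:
$R{\left(m \right)} = 1$
$\left(R{\left(-14 \right)} - 29743\right) \left(-1757 - 21318\right) = \left(1 - 29743\right) \left(-1757 - 21318\right) = - 29742 \left(-1757 - 21318\right) = \left(-29742\right) \left(-23075\right) = 686296650$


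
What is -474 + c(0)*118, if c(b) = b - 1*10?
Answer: -1654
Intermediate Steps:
c(b) = -10 + b (c(b) = b - 10 = -10 + b)
-474 + c(0)*118 = -474 + (-10 + 0)*118 = -474 - 10*118 = -474 - 1180 = -1654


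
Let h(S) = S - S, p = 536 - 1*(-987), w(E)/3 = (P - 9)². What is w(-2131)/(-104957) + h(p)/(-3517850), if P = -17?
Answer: -2028/104957 ≈ -0.019322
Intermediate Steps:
w(E) = 2028 (w(E) = 3*(-17 - 9)² = 3*(-26)² = 3*676 = 2028)
p = 1523 (p = 536 + 987 = 1523)
h(S) = 0
w(-2131)/(-104957) + h(p)/(-3517850) = 2028/(-104957) + 0/(-3517850) = 2028*(-1/104957) + 0*(-1/3517850) = -2028/104957 + 0 = -2028/104957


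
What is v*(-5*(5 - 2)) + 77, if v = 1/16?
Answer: 1217/16 ≈ 76.063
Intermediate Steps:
v = 1/16 ≈ 0.062500
v*(-5*(5 - 2)) + 77 = (-5*(5 - 2))/16 + 77 = (-5*3)/16 + 77 = (1/16)*(-15) + 77 = -15/16 + 77 = 1217/16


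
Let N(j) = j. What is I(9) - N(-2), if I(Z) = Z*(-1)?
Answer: -7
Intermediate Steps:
I(Z) = -Z
I(9) - N(-2) = -1*9 - 1*(-2) = -9 + 2 = -7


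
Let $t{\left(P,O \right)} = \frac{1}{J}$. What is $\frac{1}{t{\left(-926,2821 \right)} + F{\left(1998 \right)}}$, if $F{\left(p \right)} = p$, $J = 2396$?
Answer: $\frac{2396}{4787209} \approx 0.0005005$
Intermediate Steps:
$t{\left(P,O \right)} = \frac{1}{2396}$
$\frac{1}{t{\left(-926,2821 \right)} + F{\left(1998 \right)}} = \frac{1}{\frac{1}{2396} + 1998} = \frac{1}{\frac{4787209}{2396}} = \frac{2396}{4787209}$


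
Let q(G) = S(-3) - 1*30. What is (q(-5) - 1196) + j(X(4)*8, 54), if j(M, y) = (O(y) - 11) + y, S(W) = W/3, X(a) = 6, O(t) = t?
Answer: -1130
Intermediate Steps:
S(W) = W/3 (S(W) = W*(⅓) = W/3)
j(M, y) = -11 + 2*y (j(M, y) = (y - 11) + y = (-11 + y) + y = -11 + 2*y)
q(G) = -31 (q(G) = (⅓)*(-3) - 1*30 = -1 - 30 = -31)
(q(-5) - 1196) + j(X(4)*8, 54) = (-31 - 1196) + (-11 + 2*54) = -1227 + (-11 + 108) = -1227 + 97 = -1130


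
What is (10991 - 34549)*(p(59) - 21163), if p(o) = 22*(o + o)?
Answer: 437401386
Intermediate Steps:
p(o) = 44*o (p(o) = 22*(2*o) = 44*o)
(10991 - 34549)*(p(59) - 21163) = (10991 - 34549)*(44*59 - 21163) = -23558*(2596 - 21163) = -23558*(-18567) = 437401386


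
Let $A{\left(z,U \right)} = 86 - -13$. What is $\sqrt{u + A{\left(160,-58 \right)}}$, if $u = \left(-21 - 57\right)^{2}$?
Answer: $3 \sqrt{687} \approx 78.632$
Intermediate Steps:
$A{\left(z,U \right)} = 99$ ($A{\left(z,U \right)} = 86 + 13 = 99$)
$u = 6084$ ($u = \left(-78\right)^{2} = 6084$)
$\sqrt{u + A{\left(160,-58 \right)}} = \sqrt{6084 + 99} = \sqrt{6183} = 3 \sqrt{687}$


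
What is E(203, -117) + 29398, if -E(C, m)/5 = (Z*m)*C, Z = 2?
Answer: 266908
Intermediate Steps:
E(C, m) = -10*C*m (E(C, m) = -5*2*m*C = -10*C*m)
E(203, -117) + 29398 = -10*203*(-117) + 29398 = 237510 + 29398 = 266908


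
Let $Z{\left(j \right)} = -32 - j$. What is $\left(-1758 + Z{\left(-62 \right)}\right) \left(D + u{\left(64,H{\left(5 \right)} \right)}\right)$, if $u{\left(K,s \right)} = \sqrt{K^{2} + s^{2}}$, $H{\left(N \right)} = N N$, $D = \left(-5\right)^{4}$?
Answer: $-1080000 - 1728 \sqrt{4721} \approx -1.1987 \cdot 10^{6}$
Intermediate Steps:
$D = 625$
$H{\left(N \right)} = N^{2}$
$\left(-1758 + Z{\left(-62 \right)}\right) \left(D + u{\left(64,H{\left(5 \right)} \right)}\right) = \left(-1758 - -30\right) \left(625 + \sqrt{64^{2} + \left(5^{2}\right)^{2}}\right) = \left(-1758 + \left(-32 + 62\right)\right) \left(625 + \sqrt{4096 + 25^{2}}\right) = \left(-1758 + 30\right) \left(625 + \sqrt{4096 + 625}\right) = - 1728 \left(625 + \sqrt{4721}\right) = -1080000 - 1728 \sqrt{4721}$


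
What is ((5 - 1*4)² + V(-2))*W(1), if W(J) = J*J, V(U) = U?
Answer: -1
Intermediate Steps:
W(J) = J²
((5 - 1*4)² + V(-2))*W(1) = ((5 - 1*4)² - 2)*1² = ((5 - 4)² - 2)*1 = (1² - 2)*1 = (1 - 2)*1 = -1*1 = -1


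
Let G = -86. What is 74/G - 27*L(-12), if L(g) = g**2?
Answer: -167221/43 ≈ -3888.9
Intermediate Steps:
74/G - 27*L(-12) = 74/(-86) - 27*(-12)**2 = 74*(-1/86) - 27*144 = -37/43 - 3888 = -167221/43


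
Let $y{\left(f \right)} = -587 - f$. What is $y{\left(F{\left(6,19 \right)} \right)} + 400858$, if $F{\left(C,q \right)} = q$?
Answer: $400252$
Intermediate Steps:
$y{\left(F{\left(6,19 \right)} \right)} + 400858 = \left(-587 - 19\right) + 400858 = -606 + 400858 = 400252$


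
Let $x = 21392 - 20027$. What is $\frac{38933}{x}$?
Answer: $\frac{38933}{1365} \approx 28.522$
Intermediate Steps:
$x = 1365$
$\frac{38933}{x} = \frac{38933}{1365}$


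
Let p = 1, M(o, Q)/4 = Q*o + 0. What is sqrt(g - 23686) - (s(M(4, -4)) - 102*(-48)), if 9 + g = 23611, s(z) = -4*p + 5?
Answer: -4897 + 2*I*sqrt(21) ≈ -4897.0 + 9.1651*I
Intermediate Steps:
M(o, Q) = 4*Q*o (M(o, Q) = 4*(Q*o + 0) = 4*(Q*o) = 4*Q*o)
s(z) = 1 (s(z) = -4*1 + 5 = -4 + 5 = 1)
g = 23602 (g = -9 + 23611 = 23602)
sqrt(g - 23686) - (s(M(4, -4)) - 102*(-48)) = sqrt(23602 - 23686) - (1 - 102*(-48)) = sqrt(-84) - (1 + 4896) = 2*I*sqrt(21) - 1*4897 = 2*I*sqrt(21) - 4897 = -4897 + 2*I*sqrt(21)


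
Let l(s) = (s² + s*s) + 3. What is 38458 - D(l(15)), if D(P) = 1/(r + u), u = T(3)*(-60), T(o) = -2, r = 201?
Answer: 12345017/321 ≈ 38458.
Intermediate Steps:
l(s) = 3 + 2*s² (l(s) = (s² + s²) + 3 = 2*s² + 3 = 3 + 2*s²)
u = 120 (u = -2*(-60) = 120)
D(P) = 1/321 (D(P) = 1/(201 + 120) = 1/321)
38458 - D(l(15)) = 38458 - 1*1/321 = 38458 - 1/321 = 12345017/321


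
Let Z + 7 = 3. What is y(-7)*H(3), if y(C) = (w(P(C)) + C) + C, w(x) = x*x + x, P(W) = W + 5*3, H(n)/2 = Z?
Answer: -464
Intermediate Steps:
Z = -4 (Z = -7 + 3 = -4)
H(n) = -8 (H(n) = 2*(-4) = -8)
P(W) = 15 + W (P(W) = W + 15 = 15 + W)
w(x) = x + x² (w(x) = x² + x = x + x²)
y(C) = 2*C + (15 + C)*(16 + C) (y(C) = ((15 + C)*(1 + (15 + C)) + C) + C = ((15 + C)*(16 + C) + C) + C = (C + (15 + C)*(16 + C)) + C = 2*C + (15 + C)*(16 + C))
y(-7)*H(3) = (240 + (-7)² + 33*(-7))*(-8) = (240 + 49 - 231)*(-8) = 58*(-8) = -464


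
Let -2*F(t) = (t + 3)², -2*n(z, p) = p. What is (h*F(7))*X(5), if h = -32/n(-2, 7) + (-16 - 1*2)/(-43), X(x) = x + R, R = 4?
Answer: -1295100/301 ≈ -4302.7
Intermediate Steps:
n(z, p) = -p/2
F(t) = -(3 + t)²/2 (F(t) = -(t + 3)²/2 = -(3 + t)²/2)
X(x) = 4 + x (X(x) = x + 4 = 4 + x)
h = 2878/301 (h = -32/((-½*7)) + (-16 - 1*2)/(-43) = -32/(-7/2) + (-16 - 2)*(-1/43) = -32*(-2/7) - 18*(-1/43) = 64/7 + 18/43 = 2878/301 ≈ 9.5615)
(h*F(7))*X(5) = (2878*(-(3 + 7)²/2)/301)*(4 + 5) = (2878*(-½*10²)/301)*9 = (2878*(-½*100)/301)*9 = ((2878/301)*(-50))*9 = -143900/301*9 = -1295100/301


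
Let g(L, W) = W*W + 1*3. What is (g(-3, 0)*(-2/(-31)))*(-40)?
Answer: -240/31 ≈ -7.7419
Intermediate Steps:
g(L, W) = 3 + W**2 (g(L, W) = W**2 + 3 = 3 + W**2)
(g(-3, 0)*(-2/(-31)))*(-40) = ((3 + 0**2)*(-2/(-31)))*(-40) = ((3 + 0)*(-2*(-1/31)))*(-40) = (3*(2/31))*(-40) = (6/31)*(-40) = -240/31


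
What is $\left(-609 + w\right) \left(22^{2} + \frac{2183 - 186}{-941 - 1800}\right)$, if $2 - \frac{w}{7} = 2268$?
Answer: $- \frac{21818260737}{2741} \approx -7.96 \cdot 10^{6}$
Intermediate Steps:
$w = -15862$ ($w = 14 - 15876 = -15862$)
$\left(-609 + w\right) \left(22^{2} + \frac{2183 - 186}{-941 - 1800}\right) = \left(-609 - 15862\right) \left(22^{2} + \frac{2183 - 186}{-941 - 1800}\right) = - 16471 \left(484 + \frac{1997}{-2741}\right) = - 16471 \left(484 + 1997 \left(- \frac{1}{2741}\right)\right) = - 16471 \left(484 - \frac{1997}{2741}\right) = \left(-16471\right) \frac{1324647}{2741} = - \frac{21818260737}{2741}$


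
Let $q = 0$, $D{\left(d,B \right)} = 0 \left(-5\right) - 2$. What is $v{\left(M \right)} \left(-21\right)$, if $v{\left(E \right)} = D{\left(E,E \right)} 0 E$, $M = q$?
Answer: $0$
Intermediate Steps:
$D{\left(d,B \right)} = -2$ ($D{\left(d,B \right)} = 0 - 2 = -2$)
$M = 0$
$v{\left(E \right)} = 0$ ($v{\left(E \right)} = \left(-2\right) 0 E = 0 E = 0$)
$v{\left(M \right)} \left(-21\right) = 0 \left(-21\right) = 0$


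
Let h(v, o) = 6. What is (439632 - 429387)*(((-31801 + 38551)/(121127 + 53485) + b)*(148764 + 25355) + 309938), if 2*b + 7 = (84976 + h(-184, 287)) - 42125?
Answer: 1112342825823154245/29102 ≈ 3.8222e+13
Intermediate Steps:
b = 21425 (b = -7/2 + ((84976 + 6) - 42125)/2 = -7/2 + (84982 - 42125)/2 = -7/2 + (½)*42857 = -7/2 + 42857/2 = 21425)
(439632 - 429387)*(((-31801 + 38551)/(121127 + 53485) + b)*(148764 + 25355) + 309938) = (439632 - 429387)*(((-31801 + 38551)/(121127 + 53485) + 21425)*(148764 + 25355) + 309938) = 10245*((6750/174612 + 21425)*174119 + 309938) = 10245*((6750*(1/174612) + 21425)*174119 + 309938) = 10245*((1125/29102 + 21425)*174119 + 309938) = 10245*((623511475/29102)*174119 + 309938) = 10245*(108565194515525/29102 + 309938) = 10245*(108574214331201/29102) = 1112342825823154245/29102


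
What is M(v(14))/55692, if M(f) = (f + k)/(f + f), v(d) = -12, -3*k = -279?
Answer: -3/49504 ≈ -6.0601e-5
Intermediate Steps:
k = 93 (k = -⅓*(-279) = 93)
M(f) = (93 + f)/(2*f) (M(f) = (f + 93)/(f + f) = (93 + f)/((2*f)) = (93 + f)*(1/(2*f)) = (93 + f)/(2*f))
M(v(14))/55692 = ((½)*(93 - 12)/(-12))/55692 = ((½)*(-1/12)*81)*(1/55692) = -27/8*1/55692 = -3/49504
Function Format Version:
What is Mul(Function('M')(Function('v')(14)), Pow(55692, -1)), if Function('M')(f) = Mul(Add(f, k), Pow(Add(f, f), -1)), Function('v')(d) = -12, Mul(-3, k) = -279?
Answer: Rational(-3, 49504) ≈ -6.0601e-5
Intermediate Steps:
k = 93 (k = Mul(Rational(-1, 3), -279) = 93)
Function('M')(f) = Mul(Rational(1, 2), Pow(f, -1), Add(93, f)) (Function('M')(f) = Mul(Add(f, 93), Pow(Add(f, f), -1)) = Mul(Add(93, f), Pow(Mul(2, f), -1)) = Mul(Add(93, f), Mul(Rational(1, 2), Pow(f, -1))) = Mul(Rational(1, 2), Pow(f, -1), Add(93, f)))
Mul(Function('M')(Function('v')(14)), Pow(55692, -1)) = Mul(Mul(Rational(1, 2), Pow(-12, -1), Add(93, -12)), Pow(55692, -1)) = Mul(Mul(Rational(1, 2), Rational(-1, 12), 81), Rational(1, 55692)) = Mul(Rational(-27, 8), Rational(1, 55692)) = Rational(-3, 49504)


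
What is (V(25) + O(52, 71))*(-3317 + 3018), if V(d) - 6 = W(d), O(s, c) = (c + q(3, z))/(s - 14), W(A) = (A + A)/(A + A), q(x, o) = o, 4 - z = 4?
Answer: -100763/38 ≈ -2651.7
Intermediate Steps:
z = 0 (z = 4 - 1*4 = 4 - 4 = 0)
W(A) = 1 (W(A) = (2*A)/((2*A)) = (2*A)*(1/(2*A)) = 1)
O(s, c) = c/(-14 + s) (O(s, c) = (c + 0)/(s - 14) = c/(-14 + s))
V(d) = 7 (V(d) = 6 + 1 = 7)
(V(25) + O(52, 71))*(-3317 + 3018) = (7 + 71/(-14 + 52))*(-3317 + 3018) = (7 + 71/38)*(-299) = (337/38)*(-299) = -100763/38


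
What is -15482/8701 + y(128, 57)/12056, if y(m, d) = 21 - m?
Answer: -17052909/9536296 ≈ -1.7882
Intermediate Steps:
-15482/8701 + y(128, 57)/12056 = -15482/8701 + (21 - 1*128)/12056 = -15482*1/8701 + (21 - 128)*(1/12056) = -15482/8701 - 107*1/12056 = -15482/8701 - 107/12056 = -17052909/9536296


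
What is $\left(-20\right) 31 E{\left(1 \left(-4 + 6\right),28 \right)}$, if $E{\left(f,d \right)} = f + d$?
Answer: $-18600$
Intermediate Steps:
$E{\left(f,d \right)} = d + f$
$\left(-20\right) 31 E{\left(1 \left(-4 + 6\right),28 \right)} = \left(-20\right) 31 \left(28 + 1 \left(-4 + 6\right)\right) = - 620 \left(28 + 1 \cdot 2\right) = - 620 \left(28 + 2\right) = \left(-620\right) 30 = -18600$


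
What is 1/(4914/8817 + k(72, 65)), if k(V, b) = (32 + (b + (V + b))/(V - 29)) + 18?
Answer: 126377/6982962 ≈ 0.018098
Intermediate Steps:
k(V, b) = 50 + (V + 2*b)/(-29 + V) (k(V, b) = (32 + (V + 2*b)/(-29 + V)) + 18 = 50 + (V + 2*b)/(-29 + V))
1/(4914/8817 + k(72, 65)) = 1/(4914/8817 + (-1450 + 2*65 + 51*72)/(-29 + 72)) = 1/(4914*(1/8817) + (-1450 + 130 + 3672)/43) = 1/(1638/2939 + (1/43)*2352) = 1/(1638/2939 + 2352/43) = 1/(6982962/126377) = 126377/6982962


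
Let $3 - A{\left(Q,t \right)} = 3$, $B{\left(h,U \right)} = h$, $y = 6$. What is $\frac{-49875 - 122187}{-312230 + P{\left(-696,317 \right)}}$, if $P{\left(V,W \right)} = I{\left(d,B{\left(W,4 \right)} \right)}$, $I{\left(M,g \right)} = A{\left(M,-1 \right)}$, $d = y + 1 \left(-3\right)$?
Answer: $\frac{86031}{156115} \approx 0.55107$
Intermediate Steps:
$A{\left(Q,t \right)} = 0$ ($A{\left(Q,t \right)} = 3 - 3 = 0$)
$d = 3$ ($d = 6 + 1 \left(-3\right) = 6 - 3 = 3$)
$I{\left(M,g \right)} = 0$
$P{\left(V,W \right)} = 0$
$\frac{-49875 - 122187}{-312230 + P{\left(-696,317 \right)}} = \frac{-49875 - 122187}{-312230 + 0} = - \frac{172062}{-312230} = \left(-172062\right) \left(- \frac{1}{312230}\right) = \frac{86031}{156115}$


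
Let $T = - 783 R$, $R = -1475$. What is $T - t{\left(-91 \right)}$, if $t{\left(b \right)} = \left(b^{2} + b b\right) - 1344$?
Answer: $1139707$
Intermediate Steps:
$T = 1154925$ ($T = \left(-783\right) \left(-1475\right) = 1154925$)
$t{\left(b \right)} = -1344 + 2 b^{2}$ ($t{\left(b \right)} = \left(b^{2} + b^{2}\right) - 1344 = 2 b^{2} - 1344 = -1344 + 2 b^{2}$)
$T - t{\left(-91 \right)} = 1154925 - \left(-1344 + 2 \left(-91\right)^{2}\right) = 1154925 - \left(-1344 + 2 \cdot 8281\right) = 1154925 - \left(-1344 + 16562\right) = 1154925 - 15218 = 1139707$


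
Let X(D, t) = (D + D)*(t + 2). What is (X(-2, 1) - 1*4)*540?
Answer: -8640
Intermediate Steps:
X(D, t) = 2*D*(2 + t) (X(D, t) = (2*D)*(2 + t) = 2*D*(2 + t))
(X(-2, 1) - 1*4)*540 = (2*(-2)*(2 + 1) - 1*4)*540 = (2*(-2)*3 - 4)*540 = (-12 - 4)*540 = -16*540 = -8640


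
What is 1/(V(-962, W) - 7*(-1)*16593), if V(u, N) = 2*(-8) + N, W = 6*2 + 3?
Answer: 1/116150 ≈ 8.6096e-6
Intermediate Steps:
W = 15 (W = 12 + 3 = 15)
V(u, N) = -16 + N
1/(V(-962, W) - 7*(-1)*16593) = 1/((-16 + 15) - 7*(-1)*16593) = 1/(-1 + 7*16593) = 1/(-1 + 116151) = 1/116150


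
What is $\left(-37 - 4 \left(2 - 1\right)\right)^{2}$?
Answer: $1681$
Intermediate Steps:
$\left(-37 - 4 \left(2 - 1\right)\right)^{2} = \left(-37 - 4\right)^{2} = \left(-41\right)^{2} = 1681$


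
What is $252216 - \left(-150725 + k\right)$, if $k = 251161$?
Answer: $151780$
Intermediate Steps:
$252216 - \left(-150725 + k\right) = 252216 + \left(\left(71839 + 78886\right) - 251161\right) = 252216 + \left(150725 - 251161\right) = 252216 - 100436 = 151780$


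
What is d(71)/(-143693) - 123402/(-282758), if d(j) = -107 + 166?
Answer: 8857660432/20315172647 ≈ 0.43601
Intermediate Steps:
d(j) = 59
d(71)/(-143693) - 123402/(-282758) = 59/(-143693) - 123402/(-282758) = 59*(-1/143693) - 123402*(-1/282758) = -59/143693 + 61701/141379 = 8857660432/20315172647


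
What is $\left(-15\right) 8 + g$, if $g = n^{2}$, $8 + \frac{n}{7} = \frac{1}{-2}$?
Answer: $\frac{13681}{4} \approx 3420.3$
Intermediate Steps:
$n = - \frac{119}{2}$ ($n = -56 + \frac{7}{-2} = -56 + 7 \left(- \frac{1}{2}\right) = -56 - \frac{7}{2} = - \frac{119}{2} \approx -59.5$)
$g = \frac{14161}{4}$ ($g = \left(- \frac{119}{2}\right)^{2} = \frac{14161}{4} \approx 3540.3$)
$\left(-15\right) 8 + g = \left(-15\right) 8 + \frac{14161}{4} = -120 + \frac{14161}{4} = \frac{13681}{4}$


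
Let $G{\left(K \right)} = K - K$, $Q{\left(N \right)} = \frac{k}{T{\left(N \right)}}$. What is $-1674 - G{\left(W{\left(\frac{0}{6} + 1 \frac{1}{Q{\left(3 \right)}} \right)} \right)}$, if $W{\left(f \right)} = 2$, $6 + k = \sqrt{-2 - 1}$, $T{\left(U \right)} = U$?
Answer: $-1674$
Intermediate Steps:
$k = -6 + i \sqrt{3}$ ($k = -6 + \sqrt{-2 - 1} = -6 + \sqrt{-3} = -6 + i \sqrt{3} \approx -6.0 + 1.732 i$)
$Q{\left(N \right)} = \frac{-6 + i \sqrt{3}}{N}$
$G{\left(K \right)} = 0$
$-1674 - G{\left(W{\left(\frac{0}{6} + 1 \frac{1}{Q{\left(3 \right)}} \right)} \right)} = -1674 - 0 = -1674 + 0 = -1674$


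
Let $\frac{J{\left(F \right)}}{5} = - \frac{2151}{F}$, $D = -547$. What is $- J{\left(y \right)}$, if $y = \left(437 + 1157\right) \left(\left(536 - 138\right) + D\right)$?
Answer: $- \frac{10755}{237506} \approx -0.045283$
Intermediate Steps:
$y = -237506$ ($y = \left(437 + 1157\right) \left(\left(536 - 138\right) - 547\right) = 1594 \left(\left(536 - 138\right) - 547\right) = 1594 \left(398 - 547\right) = 1594 \left(-149\right) = -237506$)
$J{\left(F \right)} = - \frac{10755}{F}$ ($J{\left(F \right)} = 5 \left(- \frac{2151}{F}\right) = - \frac{10755}{F}$)
$- J{\left(y \right)} = - \frac{-10755}{-237506} = - \frac{\left(-10755\right) \left(-1\right)}{237506} = \left(-1\right) \frac{10755}{237506} = - \frac{10755}{237506}$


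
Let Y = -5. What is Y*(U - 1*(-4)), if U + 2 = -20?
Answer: 90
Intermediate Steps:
U = -22 (U = -2 - 20 = -22)
Y*(U - 1*(-4)) = -5*(-22 - 1*(-4)) = -5*(-22 + 4) = -5*(-18) = 90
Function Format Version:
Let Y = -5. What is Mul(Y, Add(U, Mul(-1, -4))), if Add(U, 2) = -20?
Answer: 90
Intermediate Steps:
U = -22 (U = Add(-2, -20) = -22)
Mul(Y, Add(U, Mul(-1, -4))) = Mul(-5, Add(-22, Mul(-1, -4))) = Mul(-5, Add(-22, 4)) = Mul(-5, -18) = 90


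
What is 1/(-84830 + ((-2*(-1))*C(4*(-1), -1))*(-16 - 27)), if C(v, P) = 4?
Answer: -1/85174 ≈ -1.1741e-5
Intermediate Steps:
1/(-84830 + ((-2*(-1))*C(4*(-1), -1))*(-16 - 27)) = 1/(-84830 + (-2*(-1)*4)*(-16 - 27)) = 1/(-84830 + (-2*(-1)*4)*(-43)) = 1/(-84830 + (2*4)*(-43)) = 1/(-84830 + 8*(-43)) = 1/(-84830 - 344) = 1/(-85174) = -1/85174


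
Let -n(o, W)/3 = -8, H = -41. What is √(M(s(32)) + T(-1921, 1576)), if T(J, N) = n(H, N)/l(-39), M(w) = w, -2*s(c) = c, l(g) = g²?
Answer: 2*I*√6078/39 ≈ 3.998*I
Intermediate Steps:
n(o, W) = 24 (n(o, W) = -3*(-8) = 24)
s(c) = -c/2
T(J, N) = 8/507 (T(J, N) = 24/((-39)²) = 24/1521 = 24*(1/1521) = 8/507)
√(M(s(32)) + T(-1921, 1576)) = √(-½*32 + 8/507) = √(-16 + 8/507) = √(-8104/507) = 2*I*√6078/39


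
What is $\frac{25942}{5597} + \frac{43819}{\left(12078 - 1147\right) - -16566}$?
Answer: $\frac{958582117}{153900709} \approx 6.2286$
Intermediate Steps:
$\frac{25942}{5597} + \frac{43819}{\left(12078 - 1147\right) - -16566} = 25942 \cdot \frac{1}{5597} + \frac{43819}{10931 + 16566} = \frac{25942}{5597} + \frac{43819}{27497} = \frac{958582117}{153900709}$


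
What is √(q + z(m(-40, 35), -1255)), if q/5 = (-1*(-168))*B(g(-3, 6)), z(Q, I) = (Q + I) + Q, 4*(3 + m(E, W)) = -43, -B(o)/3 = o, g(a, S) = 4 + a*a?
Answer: 3*I*√15130/2 ≈ 184.51*I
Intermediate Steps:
g(a, S) = 4 + a²
B(o) = -3*o
m(E, W) = -55/4 (m(E, W) = -3 + (¼)*(-43) = -3 - 43/4 = -55/4)
z(Q, I) = I + 2*Q (z(Q, I) = (I + Q) + Q = I + 2*Q)
q = -32760 (q = 5*((-1*(-168))*(-3*(4 + (-3)²))) = 5*(168*(-3*(4 + 9))) = 5*(168*(-3*13)) = 5*(168*(-39)) = 5*(-6552) = -32760)
√(q + z(m(-40, 35), -1255)) = √(-32760 + (-1255 + 2*(-55/4))) = √(-32760 + (-1255 - 55/2)) = √(-32760 - 2565/2) = √(-68085/2) = 3*I*√15130/2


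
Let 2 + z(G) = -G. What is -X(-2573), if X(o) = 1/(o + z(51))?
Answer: 1/2626 ≈ 0.00038081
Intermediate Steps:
z(G) = -2 - G
X(o) = 1/(-53 + o) (X(o) = 1/(o + (-2 - 1*51)) = 1/(o + (-2 - 51)) = 1/(o - 53) = 1/(-53 + o))
-X(-2573) = -1/(-53 - 2573) = -1/(-2626) = -1*(-1/2626) = 1/2626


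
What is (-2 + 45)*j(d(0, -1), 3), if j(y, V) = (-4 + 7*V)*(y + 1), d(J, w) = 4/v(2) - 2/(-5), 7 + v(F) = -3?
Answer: 731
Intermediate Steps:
v(F) = -10 (v(F) = -7 - 3 = -10)
d(J, w) = 0 (d(J, w) = 4/(-10) - 2/(-5) = 4*(-1/10) - 2*(-1/5) = -2/5 + 2/5 = 0)
j(y, V) = (1 + y)*(-4 + 7*V) (j(y, V) = (-4 + 7*V)*(1 + y) = (1 + y)*(-4 + 7*V))
(-2 + 45)*j(d(0, -1), 3) = (-2 + 45)*(-4 - 4*0 + 7*3 + 7*3*0) = 43*(-4 + 0 + 21 + 0) = 43*17 = 731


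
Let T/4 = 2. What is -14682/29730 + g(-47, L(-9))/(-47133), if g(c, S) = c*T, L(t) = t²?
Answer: -113471371/233544015 ≈ -0.48587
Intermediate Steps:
T = 8 (T = 4*2 = 8)
g(c, S) = 8*c (g(c, S) = c*8 = 8*c)
-14682/29730 + g(-47, L(-9))/(-47133) = -14682/29730 + (8*(-47))/(-47133) = -14682*1/29730 - 376*(-1/47133) = -2447/4955 + 376/47133 = -113471371/233544015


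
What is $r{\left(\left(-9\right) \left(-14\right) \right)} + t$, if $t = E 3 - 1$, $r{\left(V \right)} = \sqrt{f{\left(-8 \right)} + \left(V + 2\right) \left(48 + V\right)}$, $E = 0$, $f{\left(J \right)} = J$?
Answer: $-1 + 22 \sqrt{46} \approx 148.21$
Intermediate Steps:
$r{\left(V \right)} = \sqrt{-8 + \left(2 + V\right) \left(48 + V\right)}$ ($r{\left(V \right)} = \sqrt{-8 + \left(V + 2\right) \left(48 + V\right)} = \sqrt{-8 + \left(2 + V\right) \left(48 + V\right)}$)
$t = -1$ ($t = 0 \cdot 3 - 1 = 0 - 1 = -1$)
$r{\left(\left(-9\right) \left(-14\right) \right)} + t = \sqrt{88 + \left(\left(-9\right) \left(-14\right)\right)^{2} + 50 \left(\left(-9\right) \left(-14\right)\right)} - 1 = \sqrt{88 + 126^{2} + 50 \cdot 126} - 1 = \sqrt{88 + 15876 + 6300} - 1 = \sqrt{22264} - 1 = 22 \sqrt{46} - 1 = -1 + 22 \sqrt{46}$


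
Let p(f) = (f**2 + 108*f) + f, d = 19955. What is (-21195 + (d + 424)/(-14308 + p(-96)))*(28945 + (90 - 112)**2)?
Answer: -9703618254771/15556 ≈ -6.2379e+8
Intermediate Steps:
p(f) = f**2 + 109*f
(-21195 + (d + 424)/(-14308 + p(-96)))*(28945 + (90 - 112)**2) = (-21195 + (19955 + 424)/(-14308 - 96*(109 - 96)))*(28945 + (90 - 112)**2) = (-21195 + 20379/(-14308 - 96*13))*(28945 + (-22)**2) = (-21195 + 20379/(-14308 - 1248))*(28945 + 484) = (-21195 + 20379/(-15556))*29429 = (-21195 + 20379*(-1/15556))*29429 = (-21195 - 20379/15556)*29429 = -329729799/15556*29429 = -9703618254771/15556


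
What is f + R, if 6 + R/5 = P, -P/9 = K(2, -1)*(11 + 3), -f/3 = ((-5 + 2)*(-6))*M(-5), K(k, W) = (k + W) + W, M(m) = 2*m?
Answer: 510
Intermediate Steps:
K(k, W) = k + 2*W (K(k, W) = (W + k) + W = k + 2*W)
f = 540 (f = -3*(-5 + 2)*(-6)*2*(-5) = -3*(-3*(-6))*(-10) = -54*(-10) = -3*(-180) = 540)
P = 0 (P = -9*(2 + 2*(-1))*(11 + 3) = -9*(2 - 2)*14 = -0*14 = -9*0 = 0)
R = -30 (R = -30 + 5*0 = -30 + 0 = -30)
f + R = 540 - 30 = 510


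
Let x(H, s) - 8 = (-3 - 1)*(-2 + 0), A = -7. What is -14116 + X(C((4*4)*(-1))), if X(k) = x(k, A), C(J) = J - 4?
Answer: -14100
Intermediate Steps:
C(J) = -4 + J
x(H, s) = 16 (x(H, s) = 8 + (-3 - 1)*(-2 + 0) = 8 - 4*(-2) = 8 + 8 = 16)
X(k) = 16
-14116 + X(C((4*4)*(-1))) = -14116 + 16 = -14100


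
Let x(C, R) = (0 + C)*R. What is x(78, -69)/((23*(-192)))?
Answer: 39/32 ≈ 1.2188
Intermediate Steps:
x(C, R) = C*R
x(78, -69)/((23*(-192))) = (78*(-69))/((23*(-192))) = -5382/(-4416) = -5382*(-1/4416) = 39/32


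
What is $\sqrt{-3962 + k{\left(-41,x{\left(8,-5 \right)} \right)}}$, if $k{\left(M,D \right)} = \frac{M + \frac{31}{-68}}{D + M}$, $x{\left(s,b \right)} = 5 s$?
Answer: $\frac{29 i \sqrt{5389}}{34} \approx 62.614 i$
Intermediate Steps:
$k{\left(M,D \right)} = \frac{- \frac{31}{68} + M}{D + M}$ ($k{\left(M,D \right)} = \frac{M + 31 \left(- \frac{1}{68}\right)}{D + M} = \frac{M - \frac{31}{68}}{D + M} = \frac{- \frac{31}{68} + M}{D + M}$)
$\sqrt{-3962 + k{\left(-41,x{\left(8,-5 \right)} \right)}} = \sqrt{-3962 + \frac{- \frac{31}{68} - 41}{5 \cdot 8 - 41}} = \sqrt{-3962 + \frac{1}{40 - 41} \left(- \frac{2819}{68}\right)} = \sqrt{-3962 + \frac{1}{-1} \left(- \frac{2819}{68}\right)} = \sqrt{-3962 - - \frac{2819}{68}} = \sqrt{-3962 + \frac{2819}{68}} = \sqrt{- \frac{266597}{68}} = \frac{29 i \sqrt{5389}}{34}$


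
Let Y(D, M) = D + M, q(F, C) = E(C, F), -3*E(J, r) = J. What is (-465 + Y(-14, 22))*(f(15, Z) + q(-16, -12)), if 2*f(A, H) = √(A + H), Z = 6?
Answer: -1828 - 457*√21/2 ≈ -2875.1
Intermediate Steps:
E(J, r) = -J/3
q(F, C) = -C/3
f(A, H) = √(A + H)/2
(-465 + Y(-14, 22))*(f(15, Z) + q(-16, -12)) = (-465 + (-14 + 22))*(√(15 + 6)/2 - ⅓*(-12)) = (-465 + 8)*(√21/2 + 4) = -457*(4 + √21/2) = -1828 - 457*√21/2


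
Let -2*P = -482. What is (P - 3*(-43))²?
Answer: 136900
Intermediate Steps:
P = 241 (P = -½*(-482) = 241)
(P - 3*(-43))² = (241 - 3*(-43))² = (241 + 129)² = 370² = 136900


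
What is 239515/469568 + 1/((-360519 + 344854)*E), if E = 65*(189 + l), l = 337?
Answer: 64140482075341/125747105598400 ≈ 0.51008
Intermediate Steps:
E = 34190 (E = 65*(189 + 337) = 65*526 = 34190)
239515/469568 + 1/((-360519 + 344854)*E) = 239515/469568 + 1/((-360519 + 344854)*34190) = 239515*(1/469568) + (1/34190)/(-15665) = 239515/469568 - 1/15665*1/34190 = 239515/469568 - 1/535586350 = 64140482075341/125747105598400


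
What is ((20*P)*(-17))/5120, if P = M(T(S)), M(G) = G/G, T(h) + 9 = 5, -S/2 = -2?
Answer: -17/256 ≈ -0.066406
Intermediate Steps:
S = 4 (S = -2*(-2) = 4)
T(h) = -4 (T(h) = -9 + 5 = -4)
M(G) = 1
P = 1
((20*P)*(-17))/5120 = ((20*1)*(-17))/5120 = (20*(-17))*(1/5120) = -340*1/5120 = -17/256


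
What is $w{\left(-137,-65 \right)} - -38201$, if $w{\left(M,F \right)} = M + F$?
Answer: $37999$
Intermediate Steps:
$w{\left(M,F \right)} = F + M$
$w{\left(-137,-65 \right)} - -38201 = \left(-65 - 137\right) - -38201 = -202 + 38201 = 37999$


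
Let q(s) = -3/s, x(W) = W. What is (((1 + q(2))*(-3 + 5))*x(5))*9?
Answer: -45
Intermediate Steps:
(((1 + q(2))*(-3 + 5))*x(5))*9 = (((1 - 3/2)*(-3 + 5))*5)*9 = (((1 - 3*½)*2)*5)*9 = (((1 - 3/2)*2)*5)*9 = (-½*2*5)*9 = -1*5*9 = -5*9 = -45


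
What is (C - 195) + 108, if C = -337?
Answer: -424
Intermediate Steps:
(C - 195) + 108 = (-337 - 195) + 108 = -532 + 108 = -424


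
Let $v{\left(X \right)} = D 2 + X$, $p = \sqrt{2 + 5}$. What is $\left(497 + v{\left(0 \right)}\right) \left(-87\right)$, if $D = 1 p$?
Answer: $-43239 - 174 \sqrt{7} \approx -43699.0$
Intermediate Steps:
$p = \sqrt{7} \approx 2.6458$
$D = \sqrt{7}$ ($D = 1 \sqrt{7} = \sqrt{7} \approx 2.6458$)
$v{\left(X \right)} = X + 2 \sqrt{7}$ ($v{\left(X \right)} = \sqrt{7} \cdot 2 + X = 2 \sqrt{7} + X = X + 2 \sqrt{7}$)
$\left(497 + v{\left(0 \right)}\right) \left(-87\right) = \left(497 + \left(0 + 2 \sqrt{7}\right)\right) \left(-87\right) = \left(497 + 2 \sqrt{7}\right) \left(-87\right) = -43239 - 174 \sqrt{7}$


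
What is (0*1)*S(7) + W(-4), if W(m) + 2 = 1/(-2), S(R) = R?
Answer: -5/2 ≈ -2.5000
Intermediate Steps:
W(m) = -5/2 (W(m) = -2 + 1/(-2) = -2 - 1/2 = -5/2)
(0*1)*S(7) + W(-4) = (0*1)*7 - 5/2 = 0*7 - 5/2 = 0 - 5/2 = -5/2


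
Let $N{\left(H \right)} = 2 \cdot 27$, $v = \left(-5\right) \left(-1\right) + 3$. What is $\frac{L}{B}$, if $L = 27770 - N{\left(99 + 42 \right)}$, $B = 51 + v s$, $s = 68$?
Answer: $\frac{27716}{595} \approx 46.582$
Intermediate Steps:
$v = 8$ ($v = 5 + 3 = 8$)
$N{\left(H \right)} = 54$
$B = 595$ ($B = 51 + 8 \cdot 68 = 51 + 544 = 595$)
$L = 27716$ ($L = 27770 - 54 = 27716$)
$\frac{L}{B} = \frac{27716}{595}$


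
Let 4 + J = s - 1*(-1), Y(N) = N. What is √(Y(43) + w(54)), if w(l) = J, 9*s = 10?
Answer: √370/3 ≈ 6.4118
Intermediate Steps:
s = 10/9 (s = (⅑)*10 = 10/9 ≈ 1.1111)
J = -17/9 (J = -4 + (10/9 - 1*(-1)) = -4 + (10/9 + 1) = -4 + 19/9 = -17/9 ≈ -1.8889)
w(l) = -17/9
√(Y(43) + w(54)) = √(43 - 17/9) = √(370/9) = √370/3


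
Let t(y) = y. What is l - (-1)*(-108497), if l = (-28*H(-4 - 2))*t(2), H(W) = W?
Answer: -108161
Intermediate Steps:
l = 336 (l = -28*(-4 - 2)*2 = -28*(-6)*2 = 168*2 = 336)
l - (-1)*(-108497) = 336 - (-1)*(-108497) = 336 - 1*108497 = 336 - 108497 = -108161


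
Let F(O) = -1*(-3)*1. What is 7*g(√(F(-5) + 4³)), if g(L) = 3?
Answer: 21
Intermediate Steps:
F(O) = 3 (F(O) = 3*1 = 3)
7*g(√(F(-5) + 4³)) = 7*3 = 21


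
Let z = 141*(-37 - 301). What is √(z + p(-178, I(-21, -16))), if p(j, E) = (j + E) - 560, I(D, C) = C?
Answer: 14*I*√247 ≈ 220.03*I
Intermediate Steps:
p(j, E) = -560 + E + j (p(j, E) = (E + j) - 560 = -560 + E + j)
z = -47658 (z = 141*(-338) = -47658)
√(z + p(-178, I(-21, -16))) = √(-47658 + (-560 - 16 - 178)) = √(-47658 - 754) = √(-48412) = 14*I*√247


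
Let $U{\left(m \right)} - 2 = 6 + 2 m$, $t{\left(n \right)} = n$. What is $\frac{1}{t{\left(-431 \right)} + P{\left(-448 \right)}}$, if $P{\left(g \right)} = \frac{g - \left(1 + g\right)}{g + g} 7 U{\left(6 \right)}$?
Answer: $- \frac{32}{13787} \approx -0.002321$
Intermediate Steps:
$U{\left(m \right)} = 8 + 2 m$ ($U{\left(m \right)} = 2 + \left(6 + 2 m\right) = 8 + 2 m$)
$P{\left(g \right)} = - \frac{70}{g}$ ($P{\left(g \right)} = \frac{g - \left(1 + g\right)}{g + g} 7 \left(8 + 2 \cdot 6\right) = - \frac{1}{2 g} 7 \left(8 + 12\right) = - \frac{1}{2 g} 7 \cdot 20 = - \frac{7}{2 g} 20 = - \frac{70}{g}$)
$\frac{1}{t{\left(-431 \right)} + P{\left(-448 \right)}} = \frac{1}{-431 - \frac{70}{-448}} = \frac{1}{-431 - - \frac{5}{32}} = \frac{1}{-431 + \frac{5}{32}} = \frac{1}{- \frac{13787}{32}} = - \frac{32}{13787}$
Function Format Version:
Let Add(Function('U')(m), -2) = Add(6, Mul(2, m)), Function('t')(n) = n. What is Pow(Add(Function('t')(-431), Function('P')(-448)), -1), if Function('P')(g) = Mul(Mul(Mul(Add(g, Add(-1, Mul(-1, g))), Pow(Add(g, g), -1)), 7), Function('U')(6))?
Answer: Rational(-32, 13787) ≈ -0.0023210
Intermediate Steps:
Function('U')(m) = Add(8, Mul(2, m)) (Function('U')(m) = Add(2, Add(6, Mul(2, m))) = Add(8, Mul(2, m)))
Function('P')(g) = Mul(-70, Pow(g, -1)) (Function('P')(g) = Mul(Mul(Mul(Add(g, Add(-1, Mul(-1, g))), Pow(Add(g, g), -1)), 7), Add(8, Mul(2, 6))) = Mul(Mul(Mul(-1, Pow(Mul(2, g), -1)), 7), Add(8, 12)) = Mul(Mul(Mul(-1, Mul(Rational(1, 2), Pow(g, -1))), 7), 20) = Mul(Mul(Mul(Rational(-1, 2), Pow(g, -1)), 7), 20) = Mul(Mul(Rational(-7, 2), Pow(g, -1)), 20) = Mul(-70, Pow(g, -1)))
Pow(Add(Function('t')(-431), Function('P')(-448)), -1) = Pow(Add(-431, Mul(-70, Pow(-448, -1))), -1) = Pow(Add(-431, Mul(-70, Rational(-1, 448))), -1) = Pow(Add(-431, Rational(5, 32)), -1) = Pow(Rational(-13787, 32), -1) = Rational(-32, 13787)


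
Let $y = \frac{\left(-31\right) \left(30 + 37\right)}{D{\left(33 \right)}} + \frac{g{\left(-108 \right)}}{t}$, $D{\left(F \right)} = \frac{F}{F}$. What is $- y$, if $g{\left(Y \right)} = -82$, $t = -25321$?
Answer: $\frac{52591635}{25321} \approx 2077.0$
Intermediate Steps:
$D{\left(F \right)} = 1$
$y = - \frac{52591635}{25321}$ ($y = \frac{\left(-31\right) \left(30 + 37\right)}{1} - \frac{82}{-25321} = \left(-31\right) 67 \cdot 1 - - \frac{82}{25321} = \left(-2077\right) 1 + \frac{82}{25321} = -2077 + \frac{82}{25321} = - \frac{52591635}{25321} \approx -2077.0$)
$- y = \left(-1\right) \left(- \frac{52591635}{25321}\right) = \frac{52591635}{25321}$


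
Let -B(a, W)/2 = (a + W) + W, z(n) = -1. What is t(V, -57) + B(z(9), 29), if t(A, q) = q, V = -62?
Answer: -171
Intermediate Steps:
B(a, W) = -4*W - 2*a (B(a, W) = -2*((a + W) + W) = -2*((W + a) + W) = -2*(a + 2*W) = -4*W - 2*a)
t(V, -57) + B(z(9), 29) = -57 + (-4*29 - 2*(-1)) = -57 + (-116 + 2) = -57 - 114 = -171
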